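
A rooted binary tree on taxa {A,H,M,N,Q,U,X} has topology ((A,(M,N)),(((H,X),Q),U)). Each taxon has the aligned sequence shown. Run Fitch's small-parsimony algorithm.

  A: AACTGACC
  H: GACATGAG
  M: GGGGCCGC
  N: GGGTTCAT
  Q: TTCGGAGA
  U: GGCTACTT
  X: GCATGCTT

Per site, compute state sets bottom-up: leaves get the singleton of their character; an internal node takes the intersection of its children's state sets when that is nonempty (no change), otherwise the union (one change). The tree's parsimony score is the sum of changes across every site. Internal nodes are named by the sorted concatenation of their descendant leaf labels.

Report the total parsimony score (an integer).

MN@0: {G} ∩ {G} = {G} (intersection, +0)
AMN@0: {A} ∪ {G} = {A,G} (union, +1)
HX@0: {G} ∩ {G} = {G} (intersection, +0)
HQX@0: {G} ∪ {T} = {G,T} (union, +1)
HQUX@0: {G,T} ∩ {G} = {G} (intersection, +0)
AHMNQUX@0: {A,G} ∩ {G} = {G} (intersection, +0)
MN@1: {G} ∩ {G} = {G} (intersection, +0)
AMN@1: {A} ∪ {G} = {A,G} (union, +1)
HX@1: {A} ∪ {C} = {A,C} (union, +1)
HQX@1: {A,C} ∪ {T} = {A,C,T} (union, +1)
HQUX@1: {A,C,T} ∪ {G} = {A,C,G,T} (union, +1)
AHMNQUX@1: {A,G} ∩ {A,C,G,T} = {A,G} (intersection, +0)
MN@2: {G} ∩ {G} = {G} (intersection, +0)
AMN@2: {C} ∪ {G} = {C,G} (union, +1)
HX@2: {C} ∪ {A} = {A,C} (union, +1)
HQX@2: {A,C} ∩ {C} = {C} (intersection, +0)
HQUX@2: {C} ∩ {C} = {C} (intersection, +0)
AHMNQUX@2: {C,G} ∩ {C} = {C} (intersection, +0)
MN@3: {G} ∪ {T} = {G,T} (union, +1)
AMN@3: {T} ∩ {G,T} = {T} (intersection, +0)
HX@3: {A} ∪ {T} = {A,T} (union, +1)
HQX@3: {A,T} ∪ {G} = {A,G,T} (union, +1)
HQUX@3: {A,G,T} ∩ {T} = {T} (intersection, +0)
AHMNQUX@3: {T} ∩ {T} = {T} (intersection, +0)
MN@4: {C} ∪ {T} = {C,T} (union, +1)
AMN@4: {G} ∪ {C,T} = {C,G,T} (union, +1)
HX@4: {T} ∪ {G} = {G,T} (union, +1)
HQX@4: {G,T} ∩ {G} = {G} (intersection, +0)
HQUX@4: {G} ∪ {A} = {A,G} (union, +1)
AHMNQUX@4: {C,G,T} ∩ {A,G} = {G} (intersection, +0)
MN@5: {C} ∩ {C} = {C} (intersection, +0)
AMN@5: {A} ∪ {C} = {A,C} (union, +1)
HX@5: {G} ∪ {C} = {C,G} (union, +1)
HQX@5: {C,G} ∪ {A} = {A,C,G} (union, +1)
HQUX@5: {A,C,G} ∩ {C} = {C} (intersection, +0)
AHMNQUX@5: {A,C} ∩ {C} = {C} (intersection, +0)
MN@6: {G} ∪ {A} = {A,G} (union, +1)
AMN@6: {C} ∪ {A,G} = {A,C,G} (union, +1)
HX@6: {A} ∪ {T} = {A,T} (union, +1)
HQX@6: {A,T} ∪ {G} = {A,G,T} (union, +1)
HQUX@6: {A,G,T} ∩ {T} = {T} (intersection, +0)
AHMNQUX@6: {A,C,G} ∪ {T} = {A,C,G,T} (union, +1)
MN@7: {C} ∪ {T} = {C,T} (union, +1)
AMN@7: {C} ∩ {C,T} = {C} (intersection, +0)
HX@7: {G} ∪ {T} = {G,T} (union, +1)
HQX@7: {G,T} ∪ {A} = {A,G,T} (union, +1)
HQUX@7: {A,G,T} ∩ {T} = {T} (intersection, +0)
AHMNQUX@7: {C} ∪ {T} = {C,T} (union, +1)
per-site changes: [2, 4, 2, 3, 4, 3, 5, 4]; total = 27

27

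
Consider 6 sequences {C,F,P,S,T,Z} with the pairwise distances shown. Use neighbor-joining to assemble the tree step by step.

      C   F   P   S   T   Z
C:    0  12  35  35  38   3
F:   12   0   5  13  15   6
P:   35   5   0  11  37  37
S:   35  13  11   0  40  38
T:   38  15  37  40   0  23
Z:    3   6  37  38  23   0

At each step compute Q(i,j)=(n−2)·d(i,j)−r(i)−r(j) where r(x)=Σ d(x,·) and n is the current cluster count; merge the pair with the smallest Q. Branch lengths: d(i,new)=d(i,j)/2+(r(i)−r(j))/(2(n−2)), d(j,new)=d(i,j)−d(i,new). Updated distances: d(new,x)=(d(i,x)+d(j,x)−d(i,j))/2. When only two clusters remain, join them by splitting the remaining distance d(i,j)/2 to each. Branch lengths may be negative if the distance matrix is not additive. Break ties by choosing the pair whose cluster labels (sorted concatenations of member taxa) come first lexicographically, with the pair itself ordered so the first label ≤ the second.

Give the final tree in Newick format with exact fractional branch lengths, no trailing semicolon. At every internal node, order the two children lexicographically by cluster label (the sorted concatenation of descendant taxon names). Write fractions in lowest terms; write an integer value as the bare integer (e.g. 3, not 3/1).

iteration 1: select C,Z (d=3, Q=-218); attach at lengths (7/2, -1/2); label the merged cluster CZ
  updated: d(CZ,F)=15/2, d(CZ,P)=69/2, d(CZ,S)=35, d(CZ,T)=29
iteration 2: select P,S (d=11, Q=-307/2); attach at lengths (43/12, 89/12); label the merged cluster PS
  updated: d(CZ,PS)=117/4, d(F,PS)=7/2, d(PS,T)=33
iteration 3: select CZ,T (d=29, Q=-339/4); attach at lengths (187/16, 277/16); label the merged cluster CTZ
  updated: d(CTZ,F)=-13/4, d(CTZ,PS)=133/8
iteration 4: select CTZ,F (d=-13/4, Q=-135/8); attach at lengths (79/16, -131/16); label the merged cluster CFTZ
  updated: d(CFTZ,PS)=187/16
iteration 5: select CFTZ,PS (d=187/16); attach at lengths (187/32, 187/32); label the merged cluster CFPSTZ
final tree: ((((C:7/2,Z:-1/2):187/16,T:277/16):79/16,F:-131/16):187/32,(P:43/12,S:89/12):187/32)
total length: 823/16

((((C:7/2,Z:-1/2):187/16,T:277/16):79/16,F:-131/16):187/32,(P:43/12,S:89/12):187/32)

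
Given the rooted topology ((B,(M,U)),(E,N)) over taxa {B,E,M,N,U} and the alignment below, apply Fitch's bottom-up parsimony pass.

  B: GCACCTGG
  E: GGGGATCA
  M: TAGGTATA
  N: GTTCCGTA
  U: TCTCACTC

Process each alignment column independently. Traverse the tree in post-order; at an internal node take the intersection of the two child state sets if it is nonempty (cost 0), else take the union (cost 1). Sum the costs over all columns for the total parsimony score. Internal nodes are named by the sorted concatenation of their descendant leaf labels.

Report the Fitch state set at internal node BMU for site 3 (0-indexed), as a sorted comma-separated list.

MU@0: {T} ∩ {T} = {T} (intersection, +0)
BMU@0: {G} ∪ {T} = {G,T} (union, +1)
EN@0: {G} ∩ {G} = {G} (intersection, +0)
BEMNU@0: {G,T} ∩ {G} = {G} (intersection, +0)
MU@1: {A} ∪ {C} = {A,C} (union, +1)
BMU@1: {C} ∩ {A,C} = {C} (intersection, +0)
EN@1: {G} ∪ {T} = {G,T} (union, +1)
BEMNU@1: {C} ∪ {G,T} = {C,G,T} (union, +1)
MU@2: {G} ∪ {T} = {G,T} (union, +1)
BMU@2: {A} ∪ {G,T} = {A,G,T} (union, +1)
EN@2: {G} ∪ {T} = {G,T} (union, +1)
BEMNU@2: {A,G,T} ∩ {G,T} = {G,T} (intersection, +0)
MU@3: {G} ∪ {C} = {C,G} (union, +1)
BMU@3: {C} ∩ {C,G} = {C} (intersection, +0)
EN@3: {G} ∪ {C} = {C,G} (union, +1)
BEMNU@3: {C} ∩ {C,G} = {C} (intersection, +0)
MU@4: {T} ∪ {A} = {A,T} (union, +1)
BMU@4: {C} ∪ {A,T} = {A,C,T} (union, +1)
EN@4: {A} ∪ {C} = {A,C} (union, +1)
BEMNU@4: {A,C,T} ∩ {A,C} = {A,C} (intersection, +0)
MU@5: {A} ∪ {C} = {A,C} (union, +1)
BMU@5: {T} ∪ {A,C} = {A,C,T} (union, +1)
EN@5: {T} ∪ {G} = {G,T} (union, +1)
BEMNU@5: {A,C,T} ∩ {G,T} = {T} (intersection, +0)
MU@6: {T} ∩ {T} = {T} (intersection, +0)
BMU@6: {G} ∪ {T} = {G,T} (union, +1)
EN@6: {C} ∪ {T} = {C,T} (union, +1)
BEMNU@6: {G,T} ∩ {C,T} = {T} (intersection, +0)
MU@7: {A} ∪ {C} = {A,C} (union, +1)
BMU@7: {G} ∪ {A,C} = {A,C,G} (union, +1)
EN@7: {A} ∩ {A} = {A} (intersection, +0)
BEMNU@7: {A,C,G} ∩ {A} = {A} (intersection, +0)
per-site changes: [1, 3, 3, 2, 3, 3, 2, 2]; total = 19

C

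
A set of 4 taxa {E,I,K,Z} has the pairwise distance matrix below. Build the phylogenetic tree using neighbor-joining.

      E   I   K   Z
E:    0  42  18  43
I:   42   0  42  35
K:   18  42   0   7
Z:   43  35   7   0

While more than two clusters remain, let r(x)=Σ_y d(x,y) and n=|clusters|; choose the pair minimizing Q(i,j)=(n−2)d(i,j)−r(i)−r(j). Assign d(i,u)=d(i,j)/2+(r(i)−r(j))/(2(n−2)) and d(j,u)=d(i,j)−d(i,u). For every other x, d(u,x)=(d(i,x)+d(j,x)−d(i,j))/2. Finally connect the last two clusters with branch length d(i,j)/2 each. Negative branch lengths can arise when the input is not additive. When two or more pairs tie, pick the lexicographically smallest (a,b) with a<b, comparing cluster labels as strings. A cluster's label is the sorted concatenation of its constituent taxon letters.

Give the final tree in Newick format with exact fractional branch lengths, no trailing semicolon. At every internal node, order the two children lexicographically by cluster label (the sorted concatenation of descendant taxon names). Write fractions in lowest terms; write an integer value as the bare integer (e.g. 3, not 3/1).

1. join E+I (d=42, Q=-138) ⇒ EI; edges |E|=17, |I|=25
  updated: d(EI,K)=9, d(EI,Z)=18
2. join EI+K (d=9, Q=-34) ⇒ EIK; edges |EI|=10, |K|=-1
  updated: d(EIK,Z)=8
3. join EIK+Z (d=8) ⇒ EIKZ; edges |EIK|=4, |Z|=4
final tree: (((E:17,I:25):10,K:-1):4,Z:4)
total length: 59

(((E:17,I:25):10,K:-1):4,Z:4)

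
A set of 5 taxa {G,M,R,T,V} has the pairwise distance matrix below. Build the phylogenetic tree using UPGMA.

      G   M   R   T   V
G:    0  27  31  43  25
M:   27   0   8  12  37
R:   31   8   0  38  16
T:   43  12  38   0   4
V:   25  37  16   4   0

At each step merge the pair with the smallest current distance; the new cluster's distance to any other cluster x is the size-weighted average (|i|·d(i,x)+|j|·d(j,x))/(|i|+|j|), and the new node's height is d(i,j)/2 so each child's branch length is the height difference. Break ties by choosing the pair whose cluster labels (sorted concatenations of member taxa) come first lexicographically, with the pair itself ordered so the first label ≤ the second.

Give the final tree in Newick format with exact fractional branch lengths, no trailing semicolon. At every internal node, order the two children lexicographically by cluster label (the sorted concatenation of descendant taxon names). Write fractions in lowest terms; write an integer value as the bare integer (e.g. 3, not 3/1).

step 1: merge (T,V) at d=4; branch lengths T→2, V→2; new cluster TV
  updated: d(G,TV)=34, d(M,TV)=49/2, d(R,TV)=27
step 2: merge (M,R) at d=8; branch lengths M→4, R→4; new cluster MR
  updated: d(G,MR)=29, d(MR,TV)=103/4
step 3: merge (MR,TV) at d=103/4; branch lengths MR→71/8, TV→87/8; new cluster MRTV
  updated: d(G,MRTV)=63/2
step 4: merge (G,MRTV) at d=63/2; branch lengths G→63/4, MRTV→23/8; new cluster GMRTV
final tree: (G:63/4,((M:4,R:4):71/8,(T:2,V:2):87/8):23/8)
total length: 403/8

(G:63/4,((M:4,R:4):71/8,(T:2,V:2):87/8):23/8)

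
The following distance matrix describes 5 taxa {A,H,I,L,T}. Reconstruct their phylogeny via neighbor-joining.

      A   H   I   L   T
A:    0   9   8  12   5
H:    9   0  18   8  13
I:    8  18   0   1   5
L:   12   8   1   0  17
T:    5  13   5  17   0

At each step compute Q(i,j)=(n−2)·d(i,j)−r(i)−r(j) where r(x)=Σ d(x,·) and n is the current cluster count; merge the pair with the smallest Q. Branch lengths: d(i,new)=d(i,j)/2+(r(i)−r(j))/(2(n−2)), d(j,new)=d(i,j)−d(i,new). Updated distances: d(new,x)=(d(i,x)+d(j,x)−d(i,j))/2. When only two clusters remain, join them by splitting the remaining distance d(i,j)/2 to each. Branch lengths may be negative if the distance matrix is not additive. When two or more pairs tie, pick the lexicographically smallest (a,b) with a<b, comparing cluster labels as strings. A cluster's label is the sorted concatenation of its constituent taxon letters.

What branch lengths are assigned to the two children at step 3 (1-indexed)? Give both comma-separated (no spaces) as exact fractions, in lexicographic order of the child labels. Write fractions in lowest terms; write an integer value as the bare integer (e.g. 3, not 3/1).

7/4,27/4

1. join I+L (d=1, Q=-67) ⇒ IL; edges |I|=-1/2, |L|=3/2
  updated: d(A,IL)=19/2, d(H,IL)=25/2, d(IL,T)=21/2
2. join A+T (d=5, Q=-42) ⇒ AT; edges |A|=5/4, |T|=15/4
  updated: d(AT,H)=17/2, d(AT,IL)=15/2
3. join AT+H (d=17/2, Q=-57/2) ⇒ AHT; edges |AT|=7/4, |H|=27/4
  updated: d(AHT,IL)=23/4
4. join AHT+IL (d=23/4) ⇒ AHILT; edges |AHT|=23/8, |IL|=23/8
final tree: (((A:5/4,T:15/4):7/4,H:27/4):23/8,(I:-1/2,L:3/2):23/8)
total length: 81/4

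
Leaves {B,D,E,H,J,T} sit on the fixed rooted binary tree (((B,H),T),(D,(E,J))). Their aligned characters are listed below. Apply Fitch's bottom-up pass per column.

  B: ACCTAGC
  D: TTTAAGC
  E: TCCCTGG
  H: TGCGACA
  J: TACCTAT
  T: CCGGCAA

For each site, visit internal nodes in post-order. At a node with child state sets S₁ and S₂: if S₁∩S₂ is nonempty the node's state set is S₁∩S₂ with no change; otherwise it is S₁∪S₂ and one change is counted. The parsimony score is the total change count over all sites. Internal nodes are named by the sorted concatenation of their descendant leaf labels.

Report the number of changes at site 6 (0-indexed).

BH@0: {A} ∪ {T} = {A,T} (union, +1)
BHT@0: {A,T} ∪ {C} = {A,C,T} (union, +1)
EJ@0: {T} ∩ {T} = {T} (intersection, +0)
DEJ@0: {T} ∩ {T} = {T} (intersection, +0)
BDEHJT@0: {A,C,T} ∩ {T} = {T} (intersection, +0)
BH@1: {C} ∪ {G} = {C,G} (union, +1)
BHT@1: {C,G} ∩ {C} = {C} (intersection, +0)
EJ@1: {C} ∪ {A} = {A,C} (union, +1)
DEJ@1: {T} ∪ {A,C} = {A,C,T} (union, +1)
BDEHJT@1: {C} ∩ {A,C,T} = {C} (intersection, +0)
BH@2: {C} ∩ {C} = {C} (intersection, +0)
BHT@2: {C} ∪ {G} = {C,G} (union, +1)
EJ@2: {C} ∩ {C} = {C} (intersection, +0)
DEJ@2: {T} ∪ {C} = {C,T} (union, +1)
BDEHJT@2: {C,G} ∩ {C,T} = {C} (intersection, +0)
BH@3: {T} ∪ {G} = {G,T} (union, +1)
BHT@3: {G,T} ∩ {G} = {G} (intersection, +0)
EJ@3: {C} ∩ {C} = {C} (intersection, +0)
DEJ@3: {A} ∪ {C} = {A,C} (union, +1)
BDEHJT@3: {G} ∪ {A,C} = {A,C,G} (union, +1)
BH@4: {A} ∩ {A} = {A} (intersection, +0)
BHT@4: {A} ∪ {C} = {A,C} (union, +1)
EJ@4: {T} ∩ {T} = {T} (intersection, +0)
DEJ@4: {A} ∪ {T} = {A,T} (union, +1)
BDEHJT@4: {A,C} ∩ {A,T} = {A} (intersection, +0)
BH@5: {G} ∪ {C} = {C,G} (union, +1)
BHT@5: {C,G} ∪ {A} = {A,C,G} (union, +1)
EJ@5: {G} ∪ {A} = {A,G} (union, +1)
DEJ@5: {G} ∩ {A,G} = {G} (intersection, +0)
BDEHJT@5: {A,C,G} ∩ {G} = {G} (intersection, +0)
BH@6: {C} ∪ {A} = {A,C} (union, +1)
BHT@6: {A,C} ∩ {A} = {A} (intersection, +0)
EJ@6: {G} ∪ {T} = {G,T} (union, +1)
DEJ@6: {C} ∪ {G,T} = {C,G,T} (union, +1)
BDEHJT@6: {A} ∪ {C,G,T} = {A,C,G,T} (union, +1)
per-site changes: [2, 3, 2, 3, 2, 3, 4]; total = 19

4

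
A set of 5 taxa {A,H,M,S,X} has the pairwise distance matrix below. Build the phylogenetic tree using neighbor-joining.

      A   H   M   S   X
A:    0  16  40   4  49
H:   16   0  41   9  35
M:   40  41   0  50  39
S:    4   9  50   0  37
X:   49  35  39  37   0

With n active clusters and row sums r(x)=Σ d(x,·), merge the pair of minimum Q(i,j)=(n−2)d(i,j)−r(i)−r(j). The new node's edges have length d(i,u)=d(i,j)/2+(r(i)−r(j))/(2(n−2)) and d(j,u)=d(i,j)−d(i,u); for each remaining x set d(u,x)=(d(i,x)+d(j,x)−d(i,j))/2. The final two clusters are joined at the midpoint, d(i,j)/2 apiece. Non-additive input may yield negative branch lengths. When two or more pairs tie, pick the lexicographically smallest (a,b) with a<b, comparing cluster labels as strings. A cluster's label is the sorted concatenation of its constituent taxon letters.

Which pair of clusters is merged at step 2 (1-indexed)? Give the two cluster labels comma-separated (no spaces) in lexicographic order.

1. join M+X (d=39, Q=-213) ⇒ MX; edges |M|=127/6, |X|=107/6
  updated: d(A,MX)=25, d(H,MX)=37/2, d(MX,S)=24
2. join A+S (d=4, Q=-74) ⇒ AS; edges |A|=4, |S|=0
  updated: d(AS,H)=21/2, d(AS,MX)=45/2
3. join AS+H (d=21/2, Q=-103/2) ⇒ AHS; edges |AS|=29/4, |H|=13/4
  updated: d(AHS,MX)=61/4
4. join AHS+MX (d=61/4) ⇒ AHMSX; edges |AHS|=61/8, |MX|=61/8
final tree: (((A:4,S:0):29/4,H:13/4):61/8,(M:127/6,X:107/6):61/8)
total length: 275/4

A,S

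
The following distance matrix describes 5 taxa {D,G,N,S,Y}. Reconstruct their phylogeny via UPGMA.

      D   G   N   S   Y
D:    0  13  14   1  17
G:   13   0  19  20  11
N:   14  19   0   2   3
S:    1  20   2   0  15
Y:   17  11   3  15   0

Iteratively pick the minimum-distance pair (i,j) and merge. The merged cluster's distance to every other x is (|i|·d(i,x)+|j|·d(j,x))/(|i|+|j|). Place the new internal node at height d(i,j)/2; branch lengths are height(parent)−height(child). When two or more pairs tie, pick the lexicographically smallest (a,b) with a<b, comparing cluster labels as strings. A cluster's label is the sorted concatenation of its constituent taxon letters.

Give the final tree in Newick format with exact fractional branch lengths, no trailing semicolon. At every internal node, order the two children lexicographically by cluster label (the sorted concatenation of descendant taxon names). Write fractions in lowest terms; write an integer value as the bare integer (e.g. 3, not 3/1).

(((D:1/2,S:1/2):11/2,(N:3/2,Y:3/2):9/2):15/8,G:63/8)

1. join D+S (d=1) ⇒ DS; edges |D|=1/2, |S|=1/2
  updated: d(DS,G)=33/2, d(DS,N)=8, d(DS,Y)=16
2. join N+Y (d=3) ⇒ NY; edges |N|=3/2, |Y|=3/2
  updated: d(DS,NY)=12, d(G,NY)=15
3. join DS+NY (d=12) ⇒ DNSY; edges |DS|=11/2, |NY|=9/2
  updated: d(DNSY,G)=63/4
4. join DNSY+G (d=63/4) ⇒ DGNSY; edges |DNSY|=15/8, |G|=63/8
final tree: (((D:1/2,S:1/2):11/2,(N:3/2,Y:3/2):9/2):15/8,G:63/8)
total length: 95/4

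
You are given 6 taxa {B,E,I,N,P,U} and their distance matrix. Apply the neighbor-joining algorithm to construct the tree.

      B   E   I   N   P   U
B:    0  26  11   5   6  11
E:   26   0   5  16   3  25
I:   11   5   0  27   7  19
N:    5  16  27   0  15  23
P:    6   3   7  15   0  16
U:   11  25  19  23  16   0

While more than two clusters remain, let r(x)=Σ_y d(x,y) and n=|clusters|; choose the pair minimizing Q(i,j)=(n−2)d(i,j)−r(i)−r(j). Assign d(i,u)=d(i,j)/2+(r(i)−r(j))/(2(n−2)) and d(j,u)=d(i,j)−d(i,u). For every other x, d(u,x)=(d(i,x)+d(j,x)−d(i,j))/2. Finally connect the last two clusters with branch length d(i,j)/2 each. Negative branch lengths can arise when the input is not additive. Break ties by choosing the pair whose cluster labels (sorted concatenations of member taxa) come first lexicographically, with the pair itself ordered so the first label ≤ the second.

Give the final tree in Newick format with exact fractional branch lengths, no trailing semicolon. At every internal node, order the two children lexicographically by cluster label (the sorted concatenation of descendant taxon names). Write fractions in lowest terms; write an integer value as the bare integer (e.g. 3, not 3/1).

1. join B+N (d=5, Q=-125) ⇒ BN; edges |B|=-7/8, |N|=47/8
  updated: d(BN,E)=37/2, d(BN,I)=33/2, d(BN,P)=8, d(BN,U)=29/2
2. join BN+U (d=29/2, Q=-177/2) ⇒ BNU; edges |BN|=53/12, |U|=121/12
  updated: d(BNU,E)=29/2, d(BNU,I)=21/2, d(BNU,P)=19/4
3. join BNU+P (d=19/4, Q=-35) ⇒ BNPU; edges |BNU|=49/8, |P|=-11/8
  updated: d(BNPU,E)=51/8, d(BNPU,I)=51/8
4. join BNPU+E (d=51/8, Q=-71/4) ⇒ BENPU; edges |BNPU|=31/8, |E|=5/2
  updated: d(BENPU,I)=5/2
5. join BENPU+I (d=5/2) ⇒ BEINPU; edges |BENPU|=5/4, |I|=5/4
final tree: (((((B:-7/8,N:47/8):53/12,U:121/12):49/8,P:-11/8):31/8,E:5/2):5/4,I:5/4)
total length: 265/8

(((((B:-7/8,N:47/8):53/12,U:121/12):49/8,P:-11/8):31/8,E:5/2):5/4,I:5/4)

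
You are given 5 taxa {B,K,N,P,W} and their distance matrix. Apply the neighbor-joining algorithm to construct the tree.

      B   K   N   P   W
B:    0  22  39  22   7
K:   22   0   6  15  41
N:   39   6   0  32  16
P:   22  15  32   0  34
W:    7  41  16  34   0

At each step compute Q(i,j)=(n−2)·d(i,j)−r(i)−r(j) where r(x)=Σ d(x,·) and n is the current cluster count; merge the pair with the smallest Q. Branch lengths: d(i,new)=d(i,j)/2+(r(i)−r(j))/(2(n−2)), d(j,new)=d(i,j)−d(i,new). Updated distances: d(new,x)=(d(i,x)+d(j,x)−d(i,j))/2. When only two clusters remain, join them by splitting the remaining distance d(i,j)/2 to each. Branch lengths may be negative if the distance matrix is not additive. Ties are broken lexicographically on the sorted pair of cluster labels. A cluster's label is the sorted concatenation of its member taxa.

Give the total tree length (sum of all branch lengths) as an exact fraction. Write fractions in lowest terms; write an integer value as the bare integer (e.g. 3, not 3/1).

47

step 1: merge (B,W) at d=7, Q=-167; branch lengths B→13/6, W→29/6; new cluster BW
  updated: d(BW,K)=28, d(BW,N)=24, d(BW,P)=49/2
step 2: merge (BW,P) at d=49/2, Q=-99; branch lengths BW→27/2, P→11; new cluster BPW
  updated: d(BPW,K)=37/4, d(BPW,N)=63/4
step 3: merge (BPW,K) at d=37/4, Q=-31; branch lengths BPW→19/2, K→-1/4; new cluster BKPW
  updated: d(BKPW,N)=25/4
step 4: merge (BKPW,N) at d=25/4; branch lengths BKPW→25/8, N→25/8; new cluster BKNPW
final tree: ((((B:13/6,W:29/6):27/2,P:11):19/2,K:-1/4):25/8,N:25/8)
total length: 47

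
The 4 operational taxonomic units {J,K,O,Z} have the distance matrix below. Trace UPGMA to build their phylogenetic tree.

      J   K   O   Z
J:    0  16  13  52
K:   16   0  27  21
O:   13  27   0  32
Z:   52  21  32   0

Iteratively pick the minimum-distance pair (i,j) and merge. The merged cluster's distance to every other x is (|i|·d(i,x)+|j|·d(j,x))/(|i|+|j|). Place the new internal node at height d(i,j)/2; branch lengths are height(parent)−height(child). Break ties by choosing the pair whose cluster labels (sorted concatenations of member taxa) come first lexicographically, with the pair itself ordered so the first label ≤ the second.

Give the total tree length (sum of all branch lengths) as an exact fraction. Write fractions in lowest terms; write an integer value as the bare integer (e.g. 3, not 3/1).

195/4

step 1: merge (J,O) at d=13; branch lengths J→13/2, O→13/2; new cluster JO
  updated: d(JO,K)=43/2, d(JO,Z)=42
step 2: merge (K,Z) at d=21; branch lengths K→21/2, Z→21/2; new cluster KZ
  updated: d(JO,KZ)=127/4
step 3: merge (JO,KZ) at d=127/4; branch lengths JO→75/8, KZ→43/8; new cluster JKOZ
final tree: ((J:13/2,O:13/2):75/8,(K:21/2,Z:21/2):43/8)
total length: 195/4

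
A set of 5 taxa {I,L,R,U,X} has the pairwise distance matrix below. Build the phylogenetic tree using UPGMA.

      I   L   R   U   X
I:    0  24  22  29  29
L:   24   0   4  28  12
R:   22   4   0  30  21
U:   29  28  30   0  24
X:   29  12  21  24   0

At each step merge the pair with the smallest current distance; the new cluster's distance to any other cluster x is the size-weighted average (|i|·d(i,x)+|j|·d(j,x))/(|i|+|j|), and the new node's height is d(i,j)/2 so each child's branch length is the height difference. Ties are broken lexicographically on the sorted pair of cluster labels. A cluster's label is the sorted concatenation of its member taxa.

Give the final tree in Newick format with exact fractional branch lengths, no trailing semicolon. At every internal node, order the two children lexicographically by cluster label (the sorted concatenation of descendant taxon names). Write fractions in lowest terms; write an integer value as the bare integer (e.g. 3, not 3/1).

((I:25/2,((L:2,R:2):25/4,X:33/4):17/4):11/8,U:111/8)

step 1: merge (L,R) at d=4; branch lengths L→2, R→2; new cluster LR
  updated: d(I,LR)=23, d(LR,U)=29, d(LR,X)=33/2
step 2: merge (LR,X) at d=33/2; branch lengths LR→25/4, X→33/4; new cluster LRX
  updated: d(I,LRX)=25, d(LRX,U)=82/3
step 3: merge (I,LRX) at d=25; branch lengths I→25/2, LRX→17/4; new cluster ILRX
  updated: d(ILRX,U)=111/4
step 4: merge (ILRX,U) at d=111/4; branch lengths ILRX→11/8, U→111/8; new cluster ILRUX
final tree: ((I:25/2,((L:2,R:2):25/4,X:33/4):17/4):11/8,U:111/8)
total length: 101/2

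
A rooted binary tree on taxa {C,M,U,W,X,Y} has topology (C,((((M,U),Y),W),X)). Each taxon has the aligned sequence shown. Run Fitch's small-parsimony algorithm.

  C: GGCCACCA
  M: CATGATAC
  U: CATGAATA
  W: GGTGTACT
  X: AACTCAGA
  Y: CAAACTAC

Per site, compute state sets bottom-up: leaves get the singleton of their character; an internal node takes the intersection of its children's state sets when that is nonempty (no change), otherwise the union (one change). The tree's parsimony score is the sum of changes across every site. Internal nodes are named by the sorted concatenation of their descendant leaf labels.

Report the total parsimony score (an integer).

MU@0: {C} ∩ {C} = {C} (intersection, +0)
MUY@0: {C} ∩ {C} = {C} (intersection, +0)
MUWY@0: {C} ∪ {G} = {C,G} (union, +1)
MUWXY@0: {C,G} ∪ {A} = {A,C,G} (union, +1)
CMUWXY@0: {G} ∩ {A,C,G} = {G} (intersection, +0)
MU@1: {A} ∩ {A} = {A} (intersection, +0)
MUY@1: {A} ∩ {A} = {A} (intersection, +0)
MUWY@1: {A} ∪ {G} = {A,G} (union, +1)
MUWXY@1: {A,G} ∩ {A} = {A} (intersection, +0)
CMUWXY@1: {G} ∪ {A} = {A,G} (union, +1)
MU@2: {T} ∩ {T} = {T} (intersection, +0)
MUY@2: {T} ∪ {A} = {A,T} (union, +1)
MUWY@2: {A,T} ∩ {T} = {T} (intersection, +0)
MUWXY@2: {T} ∪ {C} = {C,T} (union, +1)
CMUWXY@2: {C} ∩ {C,T} = {C} (intersection, +0)
MU@3: {G} ∩ {G} = {G} (intersection, +0)
MUY@3: {G} ∪ {A} = {A,G} (union, +1)
MUWY@3: {A,G} ∩ {G} = {G} (intersection, +0)
MUWXY@3: {G} ∪ {T} = {G,T} (union, +1)
CMUWXY@3: {C} ∪ {G,T} = {C,G,T} (union, +1)
MU@4: {A} ∩ {A} = {A} (intersection, +0)
MUY@4: {A} ∪ {C} = {A,C} (union, +1)
MUWY@4: {A,C} ∪ {T} = {A,C,T} (union, +1)
MUWXY@4: {A,C,T} ∩ {C} = {C} (intersection, +0)
CMUWXY@4: {A} ∪ {C} = {A,C} (union, +1)
MU@5: {T} ∪ {A} = {A,T} (union, +1)
MUY@5: {A,T} ∩ {T} = {T} (intersection, +0)
MUWY@5: {T} ∪ {A} = {A,T} (union, +1)
MUWXY@5: {A,T} ∩ {A} = {A} (intersection, +0)
CMUWXY@5: {C} ∪ {A} = {A,C} (union, +1)
MU@6: {A} ∪ {T} = {A,T} (union, +1)
MUY@6: {A,T} ∩ {A} = {A} (intersection, +0)
MUWY@6: {A} ∪ {C} = {A,C} (union, +1)
MUWXY@6: {A,C} ∪ {G} = {A,C,G} (union, +1)
CMUWXY@6: {C} ∩ {A,C,G} = {C} (intersection, +0)
MU@7: {C} ∪ {A} = {A,C} (union, +1)
MUY@7: {A,C} ∩ {C} = {C} (intersection, +0)
MUWY@7: {C} ∪ {T} = {C,T} (union, +1)
MUWXY@7: {C,T} ∪ {A} = {A,C,T} (union, +1)
CMUWXY@7: {A} ∩ {A,C,T} = {A} (intersection, +0)
per-site changes: [2, 2, 2, 3, 3, 3, 3, 3]; total = 21

21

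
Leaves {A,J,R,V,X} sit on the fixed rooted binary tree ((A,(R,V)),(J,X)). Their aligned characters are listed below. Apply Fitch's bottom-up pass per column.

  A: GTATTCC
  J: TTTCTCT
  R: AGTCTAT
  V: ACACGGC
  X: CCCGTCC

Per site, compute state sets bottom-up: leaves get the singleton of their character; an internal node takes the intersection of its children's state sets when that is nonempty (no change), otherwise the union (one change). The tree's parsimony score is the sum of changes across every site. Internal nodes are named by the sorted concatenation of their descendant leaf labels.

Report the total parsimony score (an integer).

16

[col 0] RV: children R:{A}, V:{A} ∩→ {A}; cost 0
[col 0] ARV: children A:{G}, RV:{A} ∪→ {A,G}; cost 1
[col 0] JX: children J:{T}, X:{C} ∪→ {C,T}; cost 1
[col 0] AJRVX: children ARV:{A,G}, JX:{C,T} ∪→ {A,C,G,T}; cost 1
[col 1] RV: children R:{G}, V:{C} ∪→ {C,G}; cost 1
[col 1] ARV: children A:{T}, RV:{C,G} ∪→ {C,G,T}; cost 1
[col 1] JX: children J:{T}, X:{C} ∪→ {C,T}; cost 1
[col 1] AJRVX: children ARV:{C,G,T}, JX:{C,T} ∩→ {C,T}; cost 0
[col 2] RV: children R:{T}, V:{A} ∪→ {A,T}; cost 1
[col 2] ARV: children A:{A}, RV:{A,T} ∩→ {A}; cost 0
[col 2] JX: children J:{T}, X:{C} ∪→ {C,T}; cost 1
[col 2] AJRVX: children ARV:{A}, JX:{C,T} ∪→ {A,C,T}; cost 1
[col 3] RV: children R:{C}, V:{C} ∩→ {C}; cost 0
[col 3] ARV: children A:{T}, RV:{C} ∪→ {C,T}; cost 1
[col 3] JX: children J:{C}, X:{G} ∪→ {C,G}; cost 1
[col 3] AJRVX: children ARV:{C,T}, JX:{C,G} ∩→ {C}; cost 0
[col 4] RV: children R:{T}, V:{G} ∪→ {G,T}; cost 1
[col 4] ARV: children A:{T}, RV:{G,T} ∩→ {T}; cost 0
[col 4] JX: children J:{T}, X:{T} ∩→ {T}; cost 0
[col 4] AJRVX: children ARV:{T}, JX:{T} ∩→ {T}; cost 0
[col 5] RV: children R:{A}, V:{G} ∪→ {A,G}; cost 1
[col 5] ARV: children A:{C}, RV:{A,G} ∪→ {A,C,G}; cost 1
[col 5] JX: children J:{C}, X:{C} ∩→ {C}; cost 0
[col 5] AJRVX: children ARV:{A,C,G}, JX:{C} ∩→ {C}; cost 0
[col 6] RV: children R:{T}, V:{C} ∪→ {C,T}; cost 1
[col 6] ARV: children A:{C}, RV:{C,T} ∩→ {C}; cost 0
[col 6] JX: children J:{T}, X:{C} ∪→ {C,T}; cost 1
[col 6] AJRVX: children ARV:{C}, JX:{C,T} ∩→ {C}; cost 0
per-site changes: [3, 3, 3, 2, 1, 2, 2]; total = 16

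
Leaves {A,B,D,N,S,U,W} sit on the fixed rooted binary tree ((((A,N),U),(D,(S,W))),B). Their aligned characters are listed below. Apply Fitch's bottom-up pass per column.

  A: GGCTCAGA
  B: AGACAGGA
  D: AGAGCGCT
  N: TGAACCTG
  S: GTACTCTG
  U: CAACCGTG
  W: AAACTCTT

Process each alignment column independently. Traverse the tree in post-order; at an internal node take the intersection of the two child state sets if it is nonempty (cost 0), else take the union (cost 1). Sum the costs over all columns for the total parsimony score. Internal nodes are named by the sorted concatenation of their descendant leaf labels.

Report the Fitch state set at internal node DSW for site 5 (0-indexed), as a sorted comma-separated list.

site 0, node AN: A={G} ∪ N={T} → {G,T} (+1)
site 0, node ANU: AN={G,T} ∪ U={C} → {C,G,T} (+1)
site 0, node SW: S={G} ∪ W={A} → {A,G} (+1)
site 0, node DSW: D={A} ∩ SW={A,G} → {A} (+0)
site 0, node ADNSUW: ANU={C,G,T} ∪ DSW={A} → {A,C,G,T} (+1)
site 0, node ABDNSUW: ADNSUW={A,C,G,T} ∩ B={A} → {A} (+0)
site 1, node AN: A={G} ∩ N={G} → {G} (+0)
site 1, node ANU: AN={G} ∪ U={A} → {A,G} (+1)
site 1, node SW: S={T} ∪ W={A} → {A,T} (+1)
site 1, node DSW: D={G} ∪ SW={A,T} → {A,G,T} (+1)
site 1, node ADNSUW: ANU={A,G} ∩ DSW={A,G,T} → {A,G} (+0)
site 1, node ABDNSUW: ADNSUW={A,G} ∩ B={G} → {G} (+0)
site 2, node AN: A={C} ∪ N={A} → {A,C} (+1)
site 2, node ANU: AN={A,C} ∩ U={A} → {A} (+0)
site 2, node SW: S={A} ∩ W={A} → {A} (+0)
site 2, node DSW: D={A} ∩ SW={A} → {A} (+0)
site 2, node ADNSUW: ANU={A} ∩ DSW={A} → {A} (+0)
site 2, node ABDNSUW: ADNSUW={A} ∩ B={A} → {A} (+0)
site 3, node AN: A={T} ∪ N={A} → {A,T} (+1)
site 3, node ANU: AN={A,T} ∪ U={C} → {A,C,T} (+1)
site 3, node SW: S={C} ∩ W={C} → {C} (+0)
site 3, node DSW: D={G} ∪ SW={C} → {C,G} (+1)
site 3, node ADNSUW: ANU={A,C,T} ∩ DSW={C,G} → {C} (+0)
site 3, node ABDNSUW: ADNSUW={C} ∩ B={C} → {C} (+0)
site 4, node AN: A={C} ∩ N={C} → {C} (+0)
site 4, node ANU: AN={C} ∩ U={C} → {C} (+0)
site 4, node SW: S={T} ∩ W={T} → {T} (+0)
site 4, node DSW: D={C} ∪ SW={T} → {C,T} (+1)
site 4, node ADNSUW: ANU={C} ∩ DSW={C,T} → {C} (+0)
site 4, node ABDNSUW: ADNSUW={C} ∪ B={A} → {A,C} (+1)
site 5, node AN: A={A} ∪ N={C} → {A,C} (+1)
site 5, node ANU: AN={A,C} ∪ U={G} → {A,C,G} (+1)
site 5, node SW: S={C} ∩ W={C} → {C} (+0)
site 5, node DSW: D={G} ∪ SW={C} → {C,G} (+1)
site 5, node ADNSUW: ANU={A,C,G} ∩ DSW={C,G} → {C,G} (+0)
site 5, node ABDNSUW: ADNSUW={C,G} ∩ B={G} → {G} (+0)
site 6, node AN: A={G} ∪ N={T} → {G,T} (+1)
site 6, node ANU: AN={G,T} ∩ U={T} → {T} (+0)
site 6, node SW: S={T} ∩ W={T} → {T} (+0)
site 6, node DSW: D={C} ∪ SW={T} → {C,T} (+1)
site 6, node ADNSUW: ANU={T} ∩ DSW={C,T} → {T} (+0)
site 6, node ABDNSUW: ADNSUW={T} ∪ B={G} → {G,T} (+1)
site 7, node AN: A={A} ∪ N={G} → {A,G} (+1)
site 7, node ANU: AN={A,G} ∩ U={G} → {G} (+0)
site 7, node SW: S={G} ∪ W={T} → {G,T} (+1)
site 7, node DSW: D={T} ∩ SW={G,T} → {T} (+0)
site 7, node ADNSUW: ANU={G} ∪ DSW={T} → {G,T} (+1)
site 7, node ABDNSUW: ADNSUW={G,T} ∪ B={A} → {A,G,T} (+1)
per-site changes: [4, 3, 1, 3, 2, 3, 3, 4]; total = 23

C,G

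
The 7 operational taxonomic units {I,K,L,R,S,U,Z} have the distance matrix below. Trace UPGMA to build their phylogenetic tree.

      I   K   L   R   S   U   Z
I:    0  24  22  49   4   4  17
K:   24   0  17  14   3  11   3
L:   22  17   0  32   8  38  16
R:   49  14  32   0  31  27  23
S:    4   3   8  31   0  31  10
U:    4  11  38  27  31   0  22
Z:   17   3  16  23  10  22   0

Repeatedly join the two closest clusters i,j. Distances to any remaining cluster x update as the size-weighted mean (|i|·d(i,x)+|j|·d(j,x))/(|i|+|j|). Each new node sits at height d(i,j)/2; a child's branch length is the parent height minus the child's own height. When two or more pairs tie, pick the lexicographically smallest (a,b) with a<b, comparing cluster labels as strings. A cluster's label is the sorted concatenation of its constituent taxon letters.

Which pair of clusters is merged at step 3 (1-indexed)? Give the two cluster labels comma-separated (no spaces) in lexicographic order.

KS,Z

iteration 1: select K,S (d=3); attach at lengths (3/2, 3/2); label the merged cluster KS
  updated: d(I,KS)=14, d(KS,L)=25/2, d(KS,R)=45/2, d(KS,U)=21, d(KS,Z)=13/2
iteration 2: select I,U (d=4); attach at lengths (2, 2); label the merged cluster IU
  updated: d(IU,KS)=35/2, d(IU,L)=30, d(IU,R)=38, d(IU,Z)=39/2
iteration 3: select KS,Z (d=13/2); attach at lengths (7/4, 13/4); label the merged cluster KSZ
  updated: d(IU,KSZ)=109/6, d(KSZ,L)=41/3, d(KSZ,R)=68/3
iteration 4: select KSZ,L (d=41/3); attach at lengths (43/12, 41/6); label the merged cluster KLSZ
  updated: d(IU,KLSZ)=169/8, d(KLSZ,R)=25
iteration 5: select IU,KLSZ (d=169/8); attach at lengths (137/16, 179/48); label the merged cluster IKLSUZ
  updated: d(IKLSUZ,R)=88/3
iteration 6: select IKLSUZ,R (d=88/3); attach at lengths (197/48, 44/3); label the merged cluster IKLRSUZ
final tree: (((I:2,U:2):137/16,(((K:3/2,S:3/2):7/4,Z:13/4):43/12,L:41/6):179/48):197/48,R:44/3)
total length: 2567/48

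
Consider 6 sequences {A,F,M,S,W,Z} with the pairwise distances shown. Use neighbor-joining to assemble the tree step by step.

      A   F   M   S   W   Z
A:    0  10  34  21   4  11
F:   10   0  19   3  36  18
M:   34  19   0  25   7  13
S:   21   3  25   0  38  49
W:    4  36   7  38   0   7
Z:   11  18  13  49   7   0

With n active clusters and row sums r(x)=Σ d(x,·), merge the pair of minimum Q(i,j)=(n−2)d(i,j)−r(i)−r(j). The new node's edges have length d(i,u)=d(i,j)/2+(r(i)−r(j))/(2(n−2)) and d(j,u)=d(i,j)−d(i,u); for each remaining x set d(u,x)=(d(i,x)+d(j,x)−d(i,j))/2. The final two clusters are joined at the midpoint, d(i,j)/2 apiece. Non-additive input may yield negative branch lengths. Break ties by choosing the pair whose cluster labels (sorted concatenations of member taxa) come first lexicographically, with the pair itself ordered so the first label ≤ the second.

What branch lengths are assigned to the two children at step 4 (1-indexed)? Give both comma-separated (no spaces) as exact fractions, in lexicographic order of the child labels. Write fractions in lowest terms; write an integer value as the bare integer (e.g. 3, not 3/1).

step 1: merge (F,S) at d=3, Q=-210; branch lengths F→-19/4, S→31/4; new cluster FS
  updated: d(A,FS)=14, d(FS,M)=41/2, d(FS,W)=71/2, d(FS,Z)=32
step 2: merge (A,FS) at d=14, Q=-123; branch lengths A→1/2, FS→27/2; new cluster AFS
  updated: d(AFS,M)=81/4, d(AFS,W)=51/4, d(AFS,Z)=29/2
step 3: merge (AFS,Z) at d=29/2, Q=-53; branch lengths AFS→21/2, Z→4; new cluster AFSZ
  updated: d(AFSZ,M)=75/8, d(AFSZ,W)=21/8
step 4: merge (AFSZ,M) at d=75/8, Q=-19; branch lengths AFSZ→5/2, M→55/8; new cluster AFMSZ
  updated: d(AFMSZ,W)=1/8
step 5: merge (AFMSZ,W) at d=1/8; branch lengths AFMSZ→1/16, W→1/16; new cluster AFMSWZ
final tree: ((((A:1/2,(F:-19/4,S:31/4):27/2):21/2,Z:4):5/2,M:55/8):1/16,W:1/16)
total length: 41

5/2,55/8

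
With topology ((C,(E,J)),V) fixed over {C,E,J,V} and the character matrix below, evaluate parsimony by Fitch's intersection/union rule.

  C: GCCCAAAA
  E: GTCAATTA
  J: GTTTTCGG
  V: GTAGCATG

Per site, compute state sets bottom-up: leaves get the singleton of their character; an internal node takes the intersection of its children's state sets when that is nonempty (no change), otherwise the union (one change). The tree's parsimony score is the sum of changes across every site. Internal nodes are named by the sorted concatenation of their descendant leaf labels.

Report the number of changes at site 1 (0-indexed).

EJ@0: {G} ∩ {G} = {G} (intersection, +0)
CEJ@0: {G} ∩ {G} = {G} (intersection, +0)
CEJV@0: {G} ∩ {G} = {G} (intersection, +0)
EJ@1: {T} ∩ {T} = {T} (intersection, +0)
CEJ@1: {C} ∪ {T} = {C,T} (union, +1)
CEJV@1: {C,T} ∩ {T} = {T} (intersection, +0)
EJ@2: {C} ∪ {T} = {C,T} (union, +1)
CEJ@2: {C} ∩ {C,T} = {C} (intersection, +0)
CEJV@2: {C} ∪ {A} = {A,C} (union, +1)
EJ@3: {A} ∪ {T} = {A,T} (union, +1)
CEJ@3: {C} ∪ {A,T} = {A,C,T} (union, +1)
CEJV@3: {A,C,T} ∪ {G} = {A,C,G,T} (union, +1)
EJ@4: {A} ∪ {T} = {A,T} (union, +1)
CEJ@4: {A} ∩ {A,T} = {A} (intersection, +0)
CEJV@4: {A} ∪ {C} = {A,C} (union, +1)
EJ@5: {T} ∪ {C} = {C,T} (union, +1)
CEJ@5: {A} ∪ {C,T} = {A,C,T} (union, +1)
CEJV@5: {A,C,T} ∩ {A} = {A} (intersection, +0)
EJ@6: {T} ∪ {G} = {G,T} (union, +1)
CEJ@6: {A} ∪ {G,T} = {A,G,T} (union, +1)
CEJV@6: {A,G,T} ∩ {T} = {T} (intersection, +0)
EJ@7: {A} ∪ {G} = {A,G} (union, +1)
CEJ@7: {A} ∩ {A,G} = {A} (intersection, +0)
CEJV@7: {A} ∪ {G} = {A,G} (union, +1)
per-site changes: [0, 1, 2, 3, 2, 2, 2, 2]; total = 14

1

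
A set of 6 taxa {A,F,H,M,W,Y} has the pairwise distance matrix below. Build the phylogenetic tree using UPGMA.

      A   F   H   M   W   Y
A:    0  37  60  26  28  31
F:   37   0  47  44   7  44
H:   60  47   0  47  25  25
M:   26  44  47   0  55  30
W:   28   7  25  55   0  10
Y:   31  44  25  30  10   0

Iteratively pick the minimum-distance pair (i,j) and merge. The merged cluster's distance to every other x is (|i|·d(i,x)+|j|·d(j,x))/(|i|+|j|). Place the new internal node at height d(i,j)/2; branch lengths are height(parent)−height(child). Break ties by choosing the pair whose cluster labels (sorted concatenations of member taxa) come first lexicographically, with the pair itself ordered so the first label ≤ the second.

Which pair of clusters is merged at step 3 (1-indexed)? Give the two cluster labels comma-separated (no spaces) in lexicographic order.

A,M

1. join F+W (d=7) ⇒ FW; edges |F|=7/2, |W|=7/2
  updated: d(A,FW)=65/2, d(FW,H)=36, d(FW,M)=99/2, d(FW,Y)=27
2. join H+Y (d=25) ⇒ HY; edges |H|=25/2, |Y|=25/2
  updated: d(A,HY)=91/2, d(FW,HY)=63/2, d(HY,M)=77/2
3. join A+M (d=26) ⇒ AM; edges |A|=13, |M|=13
  updated: d(AM,FW)=41, d(AM,HY)=42
4. join FW+HY (d=63/2) ⇒ FHWY; edges |FW|=49/4, |HY|=13/4
  updated: d(AM,FHWY)=83/2
5. join AM+FHWY (d=83/2) ⇒ AFHMWY; edges |AM|=31/4, |FHWY|=5
final tree: ((A:13,M:13):31/4,((F:7/2,W:7/2):49/4,(H:25/2,Y:25/2):13/4):5)
total length: 345/4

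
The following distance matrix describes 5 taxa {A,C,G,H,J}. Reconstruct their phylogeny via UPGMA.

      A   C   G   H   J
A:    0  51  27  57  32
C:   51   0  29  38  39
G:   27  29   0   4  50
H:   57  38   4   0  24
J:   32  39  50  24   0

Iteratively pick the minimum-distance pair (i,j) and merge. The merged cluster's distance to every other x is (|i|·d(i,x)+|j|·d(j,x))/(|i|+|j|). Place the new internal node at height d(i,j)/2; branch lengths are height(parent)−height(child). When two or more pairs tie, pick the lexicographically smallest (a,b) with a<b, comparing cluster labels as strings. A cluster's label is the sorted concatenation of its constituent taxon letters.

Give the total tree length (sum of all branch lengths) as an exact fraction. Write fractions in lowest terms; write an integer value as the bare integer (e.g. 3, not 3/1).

913/12

step 1: merge (G,H) at d=4; branch lengths G→2, H→2; new cluster GH
  updated: d(A,GH)=42, d(C,GH)=67/2, d(GH,J)=37
step 2: merge (A,J) at d=32; branch lengths A→16, J→16; new cluster AJ
  updated: d(AJ,C)=45, d(AJ,GH)=79/2
step 3: merge (C,GH) at d=67/2; branch lengths C→67/4, GH→59/4; new cluster CGH
  updated: d(AJ,CGH)=124/3
step 4: merge (AJ,CGH) at d=124/3; branch lengths AJ→14/3, CGH→47/12; new cluster ACGHJ
final tree: ((A:16,J:16):14/3,(C:67/4,(G:2,H:2):59/4):47/12)
total length: 913/12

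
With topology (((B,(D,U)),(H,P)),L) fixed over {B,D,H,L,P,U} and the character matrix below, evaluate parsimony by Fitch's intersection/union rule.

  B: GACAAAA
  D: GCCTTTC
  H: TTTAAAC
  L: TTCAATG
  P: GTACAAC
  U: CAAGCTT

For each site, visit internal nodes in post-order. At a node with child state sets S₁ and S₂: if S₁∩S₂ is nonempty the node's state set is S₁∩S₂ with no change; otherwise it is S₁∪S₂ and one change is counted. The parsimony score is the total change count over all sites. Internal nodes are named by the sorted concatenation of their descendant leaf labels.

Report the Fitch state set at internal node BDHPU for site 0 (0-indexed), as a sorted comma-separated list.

G

[col 0] DU: children D:{G}, U:{C} ∪→ {C,G}; cost 1
[col 0] BDU: children B:{G}, DU:{C,G} ∩→ {G}; cost 0
[col 0] HP: children H:{T}, P:{G} ∪→ {G,T}; cost 1
[col 0] BDHPU: children BDU:{G}, HP:{G,T} ∩→ {G}; cost 0
[col 0] BDHLPU: children BDHPU:{G}, L:{T} ∪→ {G,T}; cost 1
[col 1] DU: children D:{C}, U:{A} ∪→ {A,C}; cost 1
[col 1] BDU: children B:{A}, DU:{A,C} ∩→ {A}; cost 0
[col 1] HP: children H:{T}, P:{T} ∩→ {T}; cost 0
[col 1] BDHPU: children BDU:{A}, HP:{T} ∪→ {A,T}; cost 1
[col 1] BDHLPU: children BDHPU:{A,T}, L:{T} ∩→ {T}; cost 0
[col 2] DU: children D:{C}, U:{A} ∪→ {A,C}; cost 1
[col 2] BDU: children B:{C}, DU:{A,C} ∩→ {C}; cost 0
[col 2] HP: children H:{T}, P:{A} ∪→ {A,T}; cost 1
[col 2] BDHPU: children BDU:{C}, HP:{A,T} ∪→ {A,C,T}; cost 1
[col 2] BDHLPU: children BDHPU:{A,C,T}, L:{C} ∩→ {C}; cost 0
[col 3] DU: children D:{T}, U:{G} ∪→ {G,T}; cost 1
[col 3] BDU: children B:{A}, DU:{G,T} ∪→ {A,G,T}; cost 1
[col 3] HP: children H:{A}, P:{C} ∪→ {A,C}; cost 1
[col 3] BDHPU: children BDU:{A,G,T}, HP:{A,C} ∩→ {A}; cost 0
[col 3] BDHLPU: children BDHPU:{A}, L:{A} ∩→ {A}; cost 0
[col 4] DU: children D:{T}, U:{C} ∪→ {C,T}; cost 1
[col 4] BDU: children B:{A}, DU:{C,T} ∪→ {A,C,T}; cost 1
[col 4] HP: children H:{A}, P:{A} ∩→ {A}; cost 0
[col 4] BDHPU: children BDU:{A,C,T}, HP:{A} ∩→ {A}; cost 0
[col 4] BDHLPU: children BDHPU:{A}, L:{A} ∩→ {A}; cost 0
[col 5] DU: children D:{T}, U:{T} ∩→ {T}; cost 0
[col 5] BDU: children B:{A}, DU:{T} ∪→ {A,T}; cost 1
[col 5] HP: children H:{A}, P:{A} ∩→ {A}; cost 0
[col 5] BDHPU: children BDU:{A,T}, HP:{A} ∩→ {A}; cost 0
[col 5] BDHLPU: children BDHPU:{A}, L:{T} ∪→ {A,T}; cost 1
[col 6] DU: children D:{C}, U:{T} ∪→ {C,T}; cost 1
[col 6] BDU: children B:{A}, DU:{C,T} ∪→ {A,C,T}; cost 1
[col 6] HP: children H:{C}, P:{C} ∩→ {C}; cost 0
[col 6] BDHPU: children BDU:{A,C,T}, HP:{C} ∩→ {C}; cost 0
[col 6] BDHLPU: children BDHPU:{C}, L:{G} ∪→ {C,G}; cost 1
per-site changes: [3, 2, 3, 3, 2, 2, 3]; total = 18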